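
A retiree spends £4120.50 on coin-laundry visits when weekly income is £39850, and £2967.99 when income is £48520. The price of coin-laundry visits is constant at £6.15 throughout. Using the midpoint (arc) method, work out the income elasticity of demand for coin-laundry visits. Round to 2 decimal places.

With a constant price, Q₁ = 4120.50/6.15 = 670.000 and Q₂ = 2967.99/6.15 = 482.600 (equivalently, work directly with expenditure since P cancels).
Midpoint %ΔQ = (2967.99 − 4120.50)/3544.25 = -0.32518; midpoint %ΔI = (48520 − 39850)/44185 = 0.19622.
η = -0.32518 / 0.19622 = -1.66.

-1.66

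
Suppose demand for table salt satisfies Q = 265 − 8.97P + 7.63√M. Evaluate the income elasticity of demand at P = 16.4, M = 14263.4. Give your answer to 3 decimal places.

At P = 16.4, M = 14263.4: Q = 1029.139.
Holding P constant, ∂Q/∂M = 7.63/(2√M) = 0.0319435.
η_M = (∂Q/∂M)·(M/Q) = 0.0319435 × (14263.4/1029.139) = 0.443.

0.443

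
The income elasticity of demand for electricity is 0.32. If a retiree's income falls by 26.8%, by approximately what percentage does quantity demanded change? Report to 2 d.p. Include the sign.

%ΔQ ≈ η × %ΔI = 0.32 × (-26.8%) = -8.58%.

-8.58%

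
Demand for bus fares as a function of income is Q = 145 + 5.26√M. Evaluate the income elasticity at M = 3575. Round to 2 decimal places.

0.34

At M = 3575: Q = 459.502.
dQ/dM = 5.26/(2√M) = 0.0439863 at this income.
η = (dQ/dM)·(M/Q) = 0.0439863 × (3575/459.502) = 0.34.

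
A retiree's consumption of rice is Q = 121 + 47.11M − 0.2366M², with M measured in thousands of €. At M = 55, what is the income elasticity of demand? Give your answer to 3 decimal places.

At M = 55: Q = 1996.3350.
dQ/dM = 47.11 − 0.4732M = 21.08400.
η = (dQ/dM)·(M/Q) = 21.08400 × (55/1996.3350) = 0.581.

0.581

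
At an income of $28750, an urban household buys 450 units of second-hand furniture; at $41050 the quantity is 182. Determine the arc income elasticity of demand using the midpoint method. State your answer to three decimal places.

-2.406

ΔQ = 182 − 450 = -268; midpoint Q̄ = (450 + 182)/2 = 316.
ΔI = 41050 − 28750 = 12300; midpoint Ī = (28750 + 41050)/2 = 34900.
η = (ΔQ/Q̄) ÷ (ΔI/Ī) = (-268/316) ÷ (12300/34900) = -2.406.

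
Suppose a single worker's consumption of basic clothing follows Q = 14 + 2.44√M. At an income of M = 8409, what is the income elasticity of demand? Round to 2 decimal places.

At M = 8409: Q = 237.749.
dQ/dM = 2.44/(2√M) = 0.0133042 at this income.
η = (dQ/dM)·(M/Q) = 0.0133042 × (8409/237.749) = 0.47.

0.47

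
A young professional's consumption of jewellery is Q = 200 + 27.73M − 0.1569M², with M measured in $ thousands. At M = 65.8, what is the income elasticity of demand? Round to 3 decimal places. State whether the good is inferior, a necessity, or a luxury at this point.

0.346 (necessity)

At M = 65.8: Q = 1345.3135.
dQ/dM = 27.73 − 0.3138M = 7.08196.
η = (dQ/dM)·(M/Q) = 7.08196 × (65.8/1345.3135) = 0.346.
0 < η < 1 ⇒ necessity.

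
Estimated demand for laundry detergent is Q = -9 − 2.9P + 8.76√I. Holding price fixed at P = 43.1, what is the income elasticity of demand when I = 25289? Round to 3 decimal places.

At P = 43.1, I = 25289: Q = 1259.070.
Holding P constant, ∂Q/∂I = 8.76/(2√I) = 0.0275428.
η_I = (∂Q/∂I)·(I/Q) = 0.0275428 × (25289/1259.070) = 0.553.

0.553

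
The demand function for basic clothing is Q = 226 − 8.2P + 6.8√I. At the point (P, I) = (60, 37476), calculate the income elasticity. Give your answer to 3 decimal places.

At P = 60, I = 37476: Q = 1050.393.
Holding P constant, ∂Q/∂I = 6.8/(2√I) = 0.0175631.
η_I = (∂Q/∂I)·(I/Q) = 0.0175631 × (37476/1050.393) = 0.627.

0.627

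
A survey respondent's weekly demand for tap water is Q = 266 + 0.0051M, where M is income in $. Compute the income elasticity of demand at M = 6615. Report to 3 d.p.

0.113

At M = 6615: Q = 299.737.
dQ/dM = 0.0051.
η = (dQ/dM)·(M/Q) = 0.0051 × (6615/299.737) = 0.113.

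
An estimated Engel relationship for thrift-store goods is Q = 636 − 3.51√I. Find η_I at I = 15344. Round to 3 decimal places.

At I = 15344: Q = 201.213.
dQ/dI = -3.51/(2√I) = -0.014168 at this income.
η = (dQ/dI)·(I/Q) = -0.014168 × (15344/201.213) = -1.080.

-1.080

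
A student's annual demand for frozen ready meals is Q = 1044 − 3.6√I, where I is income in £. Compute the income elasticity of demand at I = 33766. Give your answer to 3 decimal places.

At I = 33766: Q = 382.481.
dQ/dI = -3.6/(2√I) = -0.00979564 at this income.
η = (dQ/dI)·(I/Q) = -0.00979564 × (33766/382.481) = -0.865.

-0.865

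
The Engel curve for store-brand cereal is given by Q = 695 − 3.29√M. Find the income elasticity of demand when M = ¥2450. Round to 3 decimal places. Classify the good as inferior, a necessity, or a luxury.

At M = 2450: Q = 532.153.
dQ/dM = -3.29/(2√M) = -0.033234 at this income.
η = (dQ/dM)·(M/Q) = -0.033234 × (2450/532.153) = -0.153.
Since η < 0, the good is an inferior good.

-0.153 (inferior good)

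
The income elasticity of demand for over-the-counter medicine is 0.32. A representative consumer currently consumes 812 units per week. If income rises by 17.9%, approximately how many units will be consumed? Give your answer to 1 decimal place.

%ΔQ ≈ η × %ΔI = 0.32 × 17.9% = 5.728%.
New Q ≈ 812 × (1 + 0.05728) = 858.5.

858.5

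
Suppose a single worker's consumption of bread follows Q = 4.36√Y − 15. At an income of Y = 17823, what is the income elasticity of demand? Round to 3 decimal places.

At Y = 17823: Q = 567.072.
dQ/dY = 4.36/(2√Y) = 0.0163292 at this income.
η = (dQ/dY)·(Y/Q) = 0.0163292 × (17823/567.072) = 0.513.

0.513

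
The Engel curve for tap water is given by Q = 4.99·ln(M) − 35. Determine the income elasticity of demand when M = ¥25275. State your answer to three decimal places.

At M = 25275: Q = 15.586.
dQ/dM = 4.99/M = 0.000197428 at this income.
η = (dQ/dM)·(M/Q) = 0.000197428 × (25275/15.586) = 0.320.

0.320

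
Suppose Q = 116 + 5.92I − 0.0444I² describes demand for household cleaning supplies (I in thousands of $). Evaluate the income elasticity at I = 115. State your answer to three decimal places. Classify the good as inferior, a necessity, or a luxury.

-2.355 (inferior good)

At I = 115: Q = 209.6100.
dQ/dI = 5.92 − 0.0888I = -4.29200.
η = (dQ/dI)·(I/Q) = -4.29200 × (115/209.6100) = -2.355.
η < 0 ⇒ inferior good.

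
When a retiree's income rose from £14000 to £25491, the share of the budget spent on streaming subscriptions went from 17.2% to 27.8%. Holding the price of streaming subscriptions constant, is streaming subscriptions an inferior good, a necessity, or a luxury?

The budget share rises as income rises, so η > 1.

luxury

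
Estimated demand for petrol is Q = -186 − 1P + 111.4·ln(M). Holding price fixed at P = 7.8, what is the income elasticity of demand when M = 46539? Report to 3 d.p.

At P = 7.8, M = 46539: Q = 1003.532.
Holding P constant, ∂Q/∂M = 111.4/M = 0.00239369.
η_M = (∂Q/∂M)·(M/Q) = 0.00239369 × (46539/1003.532) = 0.111.

0.111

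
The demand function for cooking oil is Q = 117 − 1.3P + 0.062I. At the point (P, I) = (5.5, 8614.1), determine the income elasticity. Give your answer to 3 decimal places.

At P = 5.5, I = 8614.1: Q = 643.924.
Holding P constant, ∂Q/∂I = 0.062.
η_I = (∂Q/∂I)·(I/Q) = 0.062 × (8614.1/643.924) = 0.829.

0.829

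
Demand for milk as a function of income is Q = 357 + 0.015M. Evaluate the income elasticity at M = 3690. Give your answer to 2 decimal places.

0.13

At M = 3690: Q = 412.350.
dQ/dM = 0.015.
η = (dQ/dM)·(M/Q) = 0.015 × (3690/412.350) = 0.13.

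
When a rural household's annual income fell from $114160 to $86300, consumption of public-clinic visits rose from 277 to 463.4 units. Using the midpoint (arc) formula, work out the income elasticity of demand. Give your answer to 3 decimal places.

-1.811

ΔQ = 463.4 − 277 = 186.4; midpoint Q̄ = (277 + 463.4)/2 = 370.2.
ΔI = 86300 − 114160 = -27860; midpoint Ī = (114160 + 86300)/2 = 100230.
η = (ΔQ/Q̄) ÷ (ΔI/Ī) = (186.4/370.2) ÷ (-27860/100230) = -1.811.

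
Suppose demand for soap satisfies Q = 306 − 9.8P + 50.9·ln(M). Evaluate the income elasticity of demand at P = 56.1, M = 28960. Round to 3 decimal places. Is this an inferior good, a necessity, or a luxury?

0.182 (necessity)

At P = 56.1, M = 28960: Q = 279.150.
Holding P constant, ∂Q/∂M = 50.9/M = 0.0017576.
η_M = (∂Q/∂M)·(M/Q) = 0.0017576 × (28960/279.150) = 0.182.
Since 0 < η < 1, this is a necessity.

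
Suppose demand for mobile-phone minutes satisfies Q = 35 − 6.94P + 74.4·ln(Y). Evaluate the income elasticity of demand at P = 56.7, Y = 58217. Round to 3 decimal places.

0.163

At P = 56.7, Y = 58217: Q = 457.814.
Holding P constant, ∂Q/∂Y = 74.4/Y = 0.00127798.
η_Y = (∂Q/∂Y)·(Y/Q) = 0.00127798 × (58217/457.814) = 0.163.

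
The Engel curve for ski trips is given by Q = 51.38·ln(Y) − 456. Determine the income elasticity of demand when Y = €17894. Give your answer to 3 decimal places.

1.090

At Y = 17894: Q = 47.124.
dQ/dY = 51.38/Y = 0.00287135 at this income.
η = (dQ/dY)·(Y/Q) = 0.00287135 × (17894/47.124) = 1.090.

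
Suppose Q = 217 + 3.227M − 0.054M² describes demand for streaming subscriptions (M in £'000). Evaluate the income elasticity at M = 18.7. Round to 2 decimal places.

0.09

At M = 18.7: Q = 258.4616.
dQ/dM = 3.227 − 0.108M = 1.20740.
η = (dQ/dM)·(M/Q) = 1.20740 × (18.7/258.4616) = 0.09.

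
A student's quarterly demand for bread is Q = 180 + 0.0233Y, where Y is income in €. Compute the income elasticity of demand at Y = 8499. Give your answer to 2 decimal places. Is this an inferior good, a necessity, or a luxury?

At Y = 8499: Q = 378.027.
dQ/dY = 0.0233.
η = (dQ/dY)·(Y/Q) = 0.0233 × (8499/378.027) = 0.52.
Since 0 < η < 1, the good is a necessity.

0.52 (necessity)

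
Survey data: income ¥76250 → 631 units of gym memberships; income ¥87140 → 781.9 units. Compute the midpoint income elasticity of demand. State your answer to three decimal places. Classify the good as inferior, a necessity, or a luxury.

1.602 (luxury)

ΔQ = 781.9 − 631 = 150.9; midpoint Q̄ = (631 + 781.9)/2 = 706.45.
ΔI = 87140 − 76250 = 10890; midpoint Ī = (76250 + 87140)/2 = 81695.
η = (ΔQ/Q̄) ÷ (ΔI/Ī) = (150.9/706.45) ÷ (10890/81695) = 1.602.
η > 1 ⇒ luxury.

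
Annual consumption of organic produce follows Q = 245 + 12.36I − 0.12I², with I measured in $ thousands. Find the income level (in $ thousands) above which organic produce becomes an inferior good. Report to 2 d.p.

dQ/dI = 12.36 − 0.24I.
The good is inferior where dQ/dI < 0. Setting dQ/dI = 0 gives I = 12.36 / 0.24 = 51.50.

51.50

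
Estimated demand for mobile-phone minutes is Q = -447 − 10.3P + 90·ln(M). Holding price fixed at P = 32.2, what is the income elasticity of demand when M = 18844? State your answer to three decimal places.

At P = 32.2, M = 18844: Q = 107.295.
Holding P constant, ∂Q/∂M = 90/M = 0.00477606.
η_M = (∂Q/∂M)·(M/Q) = 0.00477606 × (18844/107.295) = 0.839.

0.839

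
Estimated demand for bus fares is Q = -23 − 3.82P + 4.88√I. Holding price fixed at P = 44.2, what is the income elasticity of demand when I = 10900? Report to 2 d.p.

0.80

At P = 44.2, I = 10900: Q = 317.643.
Holding P constant, ∂Q/∂I = 4.88/(2√I) = 0.023371.
η_I = (∂Q/∂I)·(I/Q) = 0.023371 × (10900/317.643) = 0.80.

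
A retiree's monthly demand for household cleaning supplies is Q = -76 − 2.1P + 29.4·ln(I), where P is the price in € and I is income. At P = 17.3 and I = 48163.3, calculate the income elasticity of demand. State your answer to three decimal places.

0.144

At P = 17.3, I = 48163.3: Q = 204.671.
Holding P constant, ∂Q/∂I = 29.4/I = 0.000610423.
η_I = (∂Q/∂I)·(I/Q) = 0.000610423 × (48163.3/204.671) = 0.144.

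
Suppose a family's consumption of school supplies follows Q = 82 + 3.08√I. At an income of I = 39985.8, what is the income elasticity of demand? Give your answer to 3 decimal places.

0.441

At I = 39985.8: Q = 697.891.
dQ/dI = 3.08/(2√I) = 0.00770137 at this income.
η = (dQ/dI)·(I/Q) = 0.00770137 × (39985.8/697.891) = 0.441.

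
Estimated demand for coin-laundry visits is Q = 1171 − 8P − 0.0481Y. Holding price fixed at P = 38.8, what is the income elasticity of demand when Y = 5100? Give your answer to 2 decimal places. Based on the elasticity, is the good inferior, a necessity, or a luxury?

-0.40 (inferior good)

At P = 38.8, Y = 5100: Q = 615.290.
Holding P constant, ∂Q/∂Y = −0.0481.
η_Y = (∂Q/∂Y)·(Y/Q) = -0.0481 × (5100/615.290) = -0.40.
Since η < 0, this is an inferior good.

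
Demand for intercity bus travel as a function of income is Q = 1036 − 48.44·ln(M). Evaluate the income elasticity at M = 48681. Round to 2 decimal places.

-0.09

At M = 48681: Q = 513.185.
dQ/dM = -48.44/M = -0.000995049 at this income.
η = (dQ/dM)·(M/Q) = -0.000995049 × (48681/513.185) = -0.09.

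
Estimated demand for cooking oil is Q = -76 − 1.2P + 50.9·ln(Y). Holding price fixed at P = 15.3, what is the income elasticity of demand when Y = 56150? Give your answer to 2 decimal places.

At P = 15.3, Y = 56150: Q = 462.271.
Holding P constant, ∂Q/∂Y = 50.9/Y = 0.0009065.
η_Y = (∂Q/∂Y)·(Y/Q) = 0.0009065 × (56150/462.271) = 0.11.

0.11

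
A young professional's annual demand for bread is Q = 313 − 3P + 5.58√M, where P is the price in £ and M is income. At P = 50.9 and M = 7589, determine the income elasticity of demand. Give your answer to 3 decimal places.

0.376

At P = 50.9, M = 7589: Q = 646.401.
Holding P constant, ∂Q/∂M = 5.58/(2√M) = 0.0320267.
η_M = (∂Q/∂M)·(M/Q) = 0.0320267 × (7589/646.401) = 0.376.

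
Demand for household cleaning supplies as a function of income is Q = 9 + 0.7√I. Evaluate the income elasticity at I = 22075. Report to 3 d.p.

At I = 22075: Q = 113.004.
dQ/dI = 0.7/(2√I) = 0.00235569 at this income.
η = (dQ/dI)·(I/Q) = 0.00235569 × (22075/113.004) = 0.460.

0.460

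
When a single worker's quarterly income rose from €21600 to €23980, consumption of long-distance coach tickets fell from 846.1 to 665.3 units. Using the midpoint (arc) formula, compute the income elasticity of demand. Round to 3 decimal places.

ΔQ = 665.3 − 846.1 = -180.8; midpoint Q̄ = (846.1 + 665.3)/2 = 755.7.
ΔI = 23980 − 21600 = 2380; midpoint Ī = (21600 + 23980)/2 = 22790.
η = (ΔQ/Q̄) ÷ (ΔI/Ī) = (-180.8/755.7) ÷ (2380/22790) = -2.291.

-2.291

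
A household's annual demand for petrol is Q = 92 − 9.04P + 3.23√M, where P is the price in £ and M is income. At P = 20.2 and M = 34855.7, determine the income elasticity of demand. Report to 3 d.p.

0.588

At P = 20.2, M = 34855.7: Q = 512.423.
Holding P constant, ∂Q/∂M = 3.23/(2√M) = 0.00865039.
η_M = (∂Q/∂M)·(M/Q) = 0.00865039 × (34855.7/512.423) = 0.588.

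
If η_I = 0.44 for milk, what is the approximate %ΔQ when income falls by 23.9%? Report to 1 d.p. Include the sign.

-10.5%

%ΔQ ≈ η × %ΔI = 0.44 × (-23.9%) = -10.5%.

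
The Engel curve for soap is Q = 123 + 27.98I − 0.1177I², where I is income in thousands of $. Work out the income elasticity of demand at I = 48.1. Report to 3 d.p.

0.670

At I = 48.1: Q = 1196.5261.
dQ/dI = 27.98 − 0.2354I = 16.65726.
η = (dQ/dI)·(I/Q) = 16.65726 × (48.1/1196.5261) = 0.670.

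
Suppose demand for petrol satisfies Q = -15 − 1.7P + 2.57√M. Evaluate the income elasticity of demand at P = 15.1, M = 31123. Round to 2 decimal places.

0.55

At P = 15.1, M = 31123: Q = 412.722.
Holding P constant, ∂Q/∂M = 2.57/(2√M) = 0.00728387.
η_M = (∂Q/∂M)·(M/Q) = 0.00728387 × (31123/412.722) = 0.55.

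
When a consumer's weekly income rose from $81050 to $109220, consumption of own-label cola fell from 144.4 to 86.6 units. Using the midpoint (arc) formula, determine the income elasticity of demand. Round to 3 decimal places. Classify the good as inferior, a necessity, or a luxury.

ΔQ = 86.6 − 144.4 = -57.8; midpoint Q̄ = (144.4 + 86.6)/2 = 115.5.
ΔI = 109220 − 81050 = 28170; midpoint Ī = (81050 + 109220)/2 = 95135.
η = (ΔQ/Q̄) ÷ (ΔI/Ī) = (-57.8/115.5) ÷ (28170/95135) = -1.690.
η < 0 ⇒ inferior good.

-1.690 (inferior good)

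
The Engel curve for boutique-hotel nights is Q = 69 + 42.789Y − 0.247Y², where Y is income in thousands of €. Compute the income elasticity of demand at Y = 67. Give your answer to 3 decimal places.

At Y = 67: Q = 1827.0800.
dQ/dY = 42.789 − 0.494Y = 9.69100.
η = (dQ/dY)·(Y/Q) = 9.69100 × (67/1827.0800) = 0.355.

0.355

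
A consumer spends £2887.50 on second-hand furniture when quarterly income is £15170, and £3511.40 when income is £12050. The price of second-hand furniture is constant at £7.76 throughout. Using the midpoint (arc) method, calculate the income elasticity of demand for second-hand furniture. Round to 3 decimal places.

With a constant price, Q₁ = 2887.50/7.76 = 372.101 and Q₂ = 3511.40/7.76 = 452.500 (equivalently, work directly with expenditure since P cancels).
Midpoint %ΔQ = (3511.40 − 2887.50)/3199.45 = 0.19500; midpoint %ΔI = (12050 − 15170)/13610 = -0.22924.
η = 0.19500 / -0.22924 = -0.851.

-0.851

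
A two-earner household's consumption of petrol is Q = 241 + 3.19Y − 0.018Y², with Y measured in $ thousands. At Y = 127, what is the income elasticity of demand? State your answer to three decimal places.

-0.493

At Y = 127: Q = 355.8080.
dQ/dY = 3.19 − 0.036Y = -1.38200.
η = (dQ/dY)·(Y/Q) = -1.38200 × (127/355.8080) = -0.493.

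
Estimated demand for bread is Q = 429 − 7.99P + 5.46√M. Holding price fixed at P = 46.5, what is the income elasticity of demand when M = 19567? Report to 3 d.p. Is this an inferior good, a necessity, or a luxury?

0.465 (necessity)

At P = 46.5, M = 19567: Q = 821.221.
Holding P constant, ∂Q/∂M = 5.46/(2√M) = 0.0195164.
η_M = (∂Q/∂M)·(M/Q) = 0.0195164 × (19567/821.221) = 0.465.
Since 0 < η < 1, this is a necessity.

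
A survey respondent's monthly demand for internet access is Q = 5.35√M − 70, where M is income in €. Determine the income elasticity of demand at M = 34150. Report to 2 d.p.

At M = 34150: Q = 918.665.
dQ/dM = 5.35/(2√M) = 0.0144753 at this income.
η = (dQ/dM)·(M/Q) = 0.0144753 × (34150/918.665) = 0.54.

0.54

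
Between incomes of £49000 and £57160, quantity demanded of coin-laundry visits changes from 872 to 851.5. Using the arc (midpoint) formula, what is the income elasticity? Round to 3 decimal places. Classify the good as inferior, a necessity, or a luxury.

-0.155 (inferior good)

ΔQ = 851.5 − 872 = -20.5; midpoint Q̄ = (872 + 851.5)/2 = 861.75.
ΔI = 57160 − 49000 = 8160; midpoint Ī = (49000 + 57160)/2 = 53080.
η = (ΔQ/Q̄) ÷ (ΔI/Ī) = (-20.5/861.75) ÷ (8160/53080) = -0.155.
η < 0 ⇒ inferior good.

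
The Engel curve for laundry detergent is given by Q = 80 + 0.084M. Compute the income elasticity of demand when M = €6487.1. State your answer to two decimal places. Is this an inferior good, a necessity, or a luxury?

At M = 6487.1: Q = 624.916.
dQ/dM = 0.084.
η = (dQ/dM)·(M/Q) = 0.084 × (6487.1/624.916) = 0.87.
Since 0 < η < 1, the good is a necessity.

0.87 (necessity)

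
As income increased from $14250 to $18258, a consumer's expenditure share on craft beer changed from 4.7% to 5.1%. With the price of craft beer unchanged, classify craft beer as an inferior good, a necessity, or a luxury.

luxury

The budget share rises as income rises, so η > 1.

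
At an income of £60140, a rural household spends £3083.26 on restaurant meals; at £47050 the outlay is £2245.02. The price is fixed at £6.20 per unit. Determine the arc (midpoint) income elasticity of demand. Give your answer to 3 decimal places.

With a constant price, Q₁ = 3083.26/6.20 = 497.300 and Q₂ = 2245.02/6.20 = 362.100 (equivalently, work directly with expenditure since P cancels).
Midpoint %ΔQ = (2245.02 − 3083.26)/2664.14 = -0.31464; midpoint %ΔI = (47050 − 60140)/53595 = -0.24424.
η = -0.31464 / -0.24424 = 1.288.

1.288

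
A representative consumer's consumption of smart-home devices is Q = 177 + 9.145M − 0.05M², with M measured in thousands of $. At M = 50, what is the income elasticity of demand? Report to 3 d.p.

0.407

At M = 50: Q = 509.2500.
dQ/dM = 9.145 − 0.1M = 4.14500.
η = (dQ/dM)·(M/Q) = 4.14500 × (50/509.2500) = 0.407.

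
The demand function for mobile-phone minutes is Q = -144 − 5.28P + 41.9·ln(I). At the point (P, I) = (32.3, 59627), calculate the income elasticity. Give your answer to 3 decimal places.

0.287

At P = 32.3, I = 59627: Q = 146.183.
Holding P constant, ∂Q/∂I = 41.9/I = 0.000702702.
η_I = (∂Q/∂I)·(I/Q) = 0.000702702 × (59627/146.183) = 0.287.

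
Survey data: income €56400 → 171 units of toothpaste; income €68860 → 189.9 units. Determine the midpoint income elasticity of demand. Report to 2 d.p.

0.53

ΔQ = 189.9 − 171 = 18.9; midpoint Q̄ = (171 + 189.9)/2 = 180.45.
ΔI = 68860 − 56400 = 12460; midpoint Ī = (56400 + 68860)/2 = 62630.
η = (ΔQ/Q̄) ÷ (ΔI/Ī) = (18.9/180.45) ÷ (12460/62630) = 0.53.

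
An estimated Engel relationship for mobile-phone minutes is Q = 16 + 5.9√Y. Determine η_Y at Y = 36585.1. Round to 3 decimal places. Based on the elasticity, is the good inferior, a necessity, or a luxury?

At Y = 36585.1: Q = 1144.507.
dQ/dY = 5.9/(2√Y) = 0.015423 at this income.
η = (dQ/dY)·(Y/Q) = 0.015423 × (36585.1/1144.507) = 0.493.
Since 0 < η < 1, the good is a necessity.

0.493 (necessity)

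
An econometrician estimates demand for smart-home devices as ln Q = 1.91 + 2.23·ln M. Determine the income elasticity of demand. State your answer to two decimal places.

In a log-linear demand, the coefficient on ln M is the income elasticity.
So η = 2.23.

2.23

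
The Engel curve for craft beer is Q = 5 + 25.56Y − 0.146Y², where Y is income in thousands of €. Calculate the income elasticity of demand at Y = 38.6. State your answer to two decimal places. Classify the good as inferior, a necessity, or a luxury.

At Y = 38.6: Q = 774.0818.
dQ/dY = 25.56 − 0.292Y = 14.28880.
η = (dQ/dY)·(Y/Q) = 14.28880 × (38.6/774.0818) = 0.71.
0 < η < 1 ⇒ necessity.

0.71 (necessity)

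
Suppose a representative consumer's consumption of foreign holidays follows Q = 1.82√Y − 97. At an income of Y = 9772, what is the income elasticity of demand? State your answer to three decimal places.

1.085

At Y = 9772: Q = 82.913.
dQ/dY = 1.82/(2√Y) = 0.00920555 at this income.
η = (dQ/dY)·(Y/Q) = 0.00920555 × (9772/82.913) = 1.085.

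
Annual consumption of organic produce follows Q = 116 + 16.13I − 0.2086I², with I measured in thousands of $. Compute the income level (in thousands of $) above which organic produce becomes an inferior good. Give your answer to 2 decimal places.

38.66

dQ/dI = 16.13 − 0.4172I.
The good is inferior where dQ/dI < 0. Setting dQ/dI = 0 gives I = 16.13 / 0.4172 = 38.66.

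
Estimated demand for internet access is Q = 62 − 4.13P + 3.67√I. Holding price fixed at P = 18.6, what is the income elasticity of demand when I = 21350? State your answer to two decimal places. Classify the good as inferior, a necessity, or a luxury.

At P = 18.6, I = 21350: Q = 521.429.
Holding P constant, ∂Q/∂I = 3.67/(2√I) = 0.0125585.
η_I = (∂Q/∂I)·(I/Q) = 0.0125585 × (21350/521.429) = 0.51.
Since 0 < η < 1, this is a necessity.

0.51 (necessity)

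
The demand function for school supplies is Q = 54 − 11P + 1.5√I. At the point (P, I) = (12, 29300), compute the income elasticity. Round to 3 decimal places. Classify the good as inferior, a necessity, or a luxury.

0.718 (necessity)

At P = 12, I = 29300: Q = 178.759.
Holding P constant, ∂Q/∂I = 1.5/(2√I) = 0.00438155.
η_I = (∂Q/∂I)·(I/Q) = 0.00438155 × (29300/178.759) = 0.718.
Since 0 < η < 1, this is a necessity.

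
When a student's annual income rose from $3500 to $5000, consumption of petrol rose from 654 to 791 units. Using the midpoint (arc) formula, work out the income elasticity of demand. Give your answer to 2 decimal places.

0.54

ΔQ = 791 − 654 = 137; midpoint Q̄ = (654 + 791)/2 = 722.5.
ΔI = 5000 − 3500 = 1500; midpoint Ī = (3500 + 5000)/2 = 4250.
η = (ΔQ/Q̄) ÷ (ΔI/Ī) = (137/722.5) ÷ (1500/4250) = 0.54.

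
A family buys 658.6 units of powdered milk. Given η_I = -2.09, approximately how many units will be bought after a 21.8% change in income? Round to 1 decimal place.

358.5

%ΔQ ≈ η × %ΔI = -2.09 × 21.8% = -45.562%.
New Q ≈ 658.6 × (1 − 0.45562) = 358.5.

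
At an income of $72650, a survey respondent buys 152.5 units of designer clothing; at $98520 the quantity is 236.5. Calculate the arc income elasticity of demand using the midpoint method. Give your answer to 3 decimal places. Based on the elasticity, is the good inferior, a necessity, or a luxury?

ΔQ = 236.5 − 152.5 = 84; midpoint Q̄ = (152.5 + 236.5)/2 = 194.5.
ΔI = 98520 − 72650 = 25870; midpoint Ī = (72650 + 98520)/2 = 85585.
η = (ΔQ/Q̄) ÷ (ΔI/Ī) = (84/194.5) ÷ (25870/85585) = 1.429.
η > 1 ⇒ luxury.

1.429 (luxury)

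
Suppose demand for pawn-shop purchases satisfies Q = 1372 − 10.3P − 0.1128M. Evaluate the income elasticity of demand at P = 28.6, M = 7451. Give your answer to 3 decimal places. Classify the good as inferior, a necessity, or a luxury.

At P = 28.6, M = 7451: Q = 236.947.
Holding P constant, ∂Q/∂M = −0.1128.
η_M = (∂Q/∂M)·(M/Q) = -0.1128 × (7451/236.947) = -3.547.
Since η < 0, this is an inferior good.

-3.547 (inferior good)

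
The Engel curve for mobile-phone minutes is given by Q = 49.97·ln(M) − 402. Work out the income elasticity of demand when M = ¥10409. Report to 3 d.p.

0.829

At M = 10409: Q = 60.244.
dQ/dM = 49.97/M = 0.00480065 at this income.
η = (dQ/dM)·(M/Q) = 0.00480065 × (10409/60.244) = 0.829.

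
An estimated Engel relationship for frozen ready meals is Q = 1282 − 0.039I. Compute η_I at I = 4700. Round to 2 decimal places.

-0.17

At I = 4700: Q = 1098.700.
dQ/dI = −0.039.
η = (dQ/dI)·(I/Q) = -0.039 × (4700/1098.700) = -0.17.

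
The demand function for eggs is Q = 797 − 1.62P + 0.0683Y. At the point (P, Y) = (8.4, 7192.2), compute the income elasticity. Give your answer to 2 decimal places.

At P = 8.4, Y = 7192.2: Q = 1274.619.
Holding P constant, ∂Q/∂Y = 0.0683.
η_Y = (∂Q/∂Y)·(Y/Q) = 0.0683 × (7192.2/1274.619) = 0.39.

0.39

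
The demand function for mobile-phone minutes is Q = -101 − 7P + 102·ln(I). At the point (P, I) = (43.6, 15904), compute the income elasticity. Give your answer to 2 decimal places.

0.18

At P = 43.6, I = 15904: Q = 580.581.
Holding P constant, ∂Q/∂I = 102/I = 0.00641348.
η_I = (∂Q/∂I)·(I/Q) = 0.00641348 × (15904/580.581) = 0.18.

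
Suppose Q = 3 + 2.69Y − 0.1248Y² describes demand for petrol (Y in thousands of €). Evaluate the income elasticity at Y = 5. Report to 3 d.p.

0.541

At Y = 5: Q = 13.3300.
dQ/dY = 2.69 − 0.2496Y = 1.44200.
η = (dQ/dY)·(Y/Q) = 1.44200 × (5/13.3300) = 0.541.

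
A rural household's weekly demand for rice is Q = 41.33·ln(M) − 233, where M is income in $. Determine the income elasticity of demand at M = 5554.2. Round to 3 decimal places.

At M = 5554.2: Q = 123.360.
dQ/dM = 41.33/M = 0.00744122 at this income.
η = (dQ/dM)·(M/Q) = 0.00744122 × (5554.2/123.360) = 0.335.

0.335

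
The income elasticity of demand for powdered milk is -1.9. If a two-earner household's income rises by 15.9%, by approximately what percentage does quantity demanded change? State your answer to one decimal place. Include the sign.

%ΔQ ≈ η × %ΔI = -1.9 × 15.9% = -30.2%.

-30.2%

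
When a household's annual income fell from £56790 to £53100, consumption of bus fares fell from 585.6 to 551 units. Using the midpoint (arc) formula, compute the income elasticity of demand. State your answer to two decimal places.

ΔQ = 551 − 585.6 = -34.6; midpoint Q̄ = (585.6 + 551)/2 = 568.3.
ΔI = 53100 − 56790 = -3690; midpoint Ī = (56790 + 53100)/2 = 54945.
η = (ΔQ/Q̄) ÷ (ΔI/Ī) = (-34.6/568.3) ÷ (-3690/54945) = 0.91.

0.91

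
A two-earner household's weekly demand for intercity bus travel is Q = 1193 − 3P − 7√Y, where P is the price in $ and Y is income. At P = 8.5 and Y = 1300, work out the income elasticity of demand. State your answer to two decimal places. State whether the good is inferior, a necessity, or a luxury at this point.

-0.14 (inferior good)

At P = 8.5, Y = 1300: Q = 915.111.
Holding P constant, ∂Q/∂Y = -7/(2√Y) = -0.0970725.
η_Y = (∂Q/∂Y)·(Y/Q) = -0.0970725 × (1300/915.111) = -0.14.
Since η < 0, this is an inferior good.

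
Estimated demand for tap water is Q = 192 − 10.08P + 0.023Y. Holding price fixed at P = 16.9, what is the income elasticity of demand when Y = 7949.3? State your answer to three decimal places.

At P = 16.9, Y = 7949.3: Q = 204.482.
Holding P constant, ∂Q/∂Y = 0.023.
η_Y = (∂Q/∂Y)·(Y/Q) = 0.023 × (7949.3/204.482) = 0.894.

0.894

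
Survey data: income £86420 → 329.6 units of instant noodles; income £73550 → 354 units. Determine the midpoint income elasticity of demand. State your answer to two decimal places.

ΔQ = 354 − 329.6 = 24.4; midpoint Q̄ = (329.6 + 354)/2 = 341.8.
ΔI = 73550 − 86420 = -12870; midpoint Ī = (86420 + 73550)/2 = 79985.
η = (ΔQ/Q̄) ÷ (ΔI/Ī) = (24.4/341.8) ÷ (-12870/79985) = -0.44.

-0.44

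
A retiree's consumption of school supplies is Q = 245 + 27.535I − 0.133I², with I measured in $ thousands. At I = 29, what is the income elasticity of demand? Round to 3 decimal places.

0.617

At I = 29: Q = 931.6620.
dQ/dI = 27.535 − 0.266I = 19.82100.
η = (dQ/dI)·(I/Q) = 19.82100 × (29/931.6620) = 0.617.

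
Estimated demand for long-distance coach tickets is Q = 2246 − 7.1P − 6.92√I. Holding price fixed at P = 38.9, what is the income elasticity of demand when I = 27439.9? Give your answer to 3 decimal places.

-0.696

At P = 38.9, I = 27439.9: Q = 823.512.
Holding P constant, ∂Q/∂I = -6.92/(2√I) = -0.0208874.
η_I = (∂Q/∂I)·(I/Q) = -0.0208874 × (27439.9/823.512) = -0.696.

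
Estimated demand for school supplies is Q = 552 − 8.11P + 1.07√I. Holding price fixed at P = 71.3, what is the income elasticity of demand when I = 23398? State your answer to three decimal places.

0.595

At P = 71.3, I = 23398: Q = 137.429.
Holding P constant, ∂Q/∂I = 1.07/(2√I) = 0.00349755.
η_I = (∂Q/∂I)·(I/Q) = 0.00349755 × (23398/137.429) = 0.595.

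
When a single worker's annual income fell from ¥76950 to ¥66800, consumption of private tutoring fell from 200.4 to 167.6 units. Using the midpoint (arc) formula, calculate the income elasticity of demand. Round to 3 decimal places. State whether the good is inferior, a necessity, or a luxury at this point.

ΔQ = 167.6 − 200.4 = -32.8; midpoint Q̄ = (200.4 + 167.6)/2 = 184.
ΔI = 66800 − 76950 = -10150; midpoint Ī = (76950 + 66800)/2 = 71875.
η = (ΔQ/Q̄) ÷ (ΔI/Ī) = (-32.8/184) ÷ (-10150/71875) = 1.262.
η > 1 ⇒ luxury.

1.262 (luxury)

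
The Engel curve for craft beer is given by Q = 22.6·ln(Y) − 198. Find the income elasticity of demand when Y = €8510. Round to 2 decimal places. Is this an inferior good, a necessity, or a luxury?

At Y = 8510: Q = 6.507.
dQ/dY = 22.6/Y = 0.0026557 at this income.
η = (dQ/dY)·(Y/Q) = 0.0026557 × (8510/6.507) = 3.47.
Since η > 1, the good is a luxury.

3.47 (luxury)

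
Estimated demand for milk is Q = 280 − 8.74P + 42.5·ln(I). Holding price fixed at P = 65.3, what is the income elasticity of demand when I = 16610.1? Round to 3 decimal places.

At P = 65.3, I = 16610.1: Q = 122.283.
Holding P constant, ∂Q/∂I = 42.5/I = 0.00255868.
η_I = (∂Q/∂I)·(I/Q) = 0.00255868 × (16610.1/122.283) = 0.348.

0.348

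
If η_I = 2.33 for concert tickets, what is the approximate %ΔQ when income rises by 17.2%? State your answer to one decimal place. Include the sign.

40.1%

%ΔQ ≈ η × %ΔI = 2.33 × 17.2% = 40.1%.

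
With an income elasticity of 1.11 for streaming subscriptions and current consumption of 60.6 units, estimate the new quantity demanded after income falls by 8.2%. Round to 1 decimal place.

55.1

%ΔQ ≈ η × %ΔI = 1.11 × (-8.2%) = -9.102%.
New Q ≈ 60.6 × (1 − 0.09102) = 55.1.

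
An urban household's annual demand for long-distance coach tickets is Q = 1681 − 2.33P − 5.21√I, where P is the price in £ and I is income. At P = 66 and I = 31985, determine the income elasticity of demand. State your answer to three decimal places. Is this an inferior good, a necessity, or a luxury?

-0.782 (inferior good)

At P = 66, I = 31985: Q = 595.445.
Holding P constant, ∂Q/∂I = -5.21/(2√I) = -0.0145658.
η_I = (∂Q/∂I)·(I/Q) = -0.0145658 × (31985/595.445) = -0.782.
Since η < 0, this is an inferior good.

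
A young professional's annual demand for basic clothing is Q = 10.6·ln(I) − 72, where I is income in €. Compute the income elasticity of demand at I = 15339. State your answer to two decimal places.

0.35

At I = 15339: Q = 30.164.
dQ/dI = 10.6/I = 0.000691049 at this income.
η = (dQ/dI)·(I/Q) = 0.000691049 × (15339/30.164) = 0.35.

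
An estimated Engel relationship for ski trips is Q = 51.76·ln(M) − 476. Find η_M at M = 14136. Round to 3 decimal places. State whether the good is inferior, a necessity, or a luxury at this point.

At M = 14136: Q = 18.643.
dQ/dM = 51.76/M = 0.00366157 at this income.
η = (dQ/dM)·(M/Q) = 0.00366157 × (14136/18.643) = 2.776.
Since η > 1, the good is a luxury.

2.776 (luxury)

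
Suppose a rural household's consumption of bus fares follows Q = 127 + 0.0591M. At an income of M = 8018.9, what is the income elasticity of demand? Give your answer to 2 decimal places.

At M = 8018.9: Q = 600.917.
dQ/dM = 0.0591.
η = (dQ/dM)·(M/Q) = 0.0591 × (8018.9/600.917) = 0.79.

0.79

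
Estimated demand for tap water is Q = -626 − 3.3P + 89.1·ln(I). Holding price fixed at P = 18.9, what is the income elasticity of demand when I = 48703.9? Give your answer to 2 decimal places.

0.33

At P = 18.9, I = 48703.9: Q = 273.332.
Holding P constant, ∂Q/∂I = 89.1/I = 0.00182942.
η_I = (∂Q/∂I)·(I/Q) = 0.00182942 × (48703.9/273.332) = 0.33.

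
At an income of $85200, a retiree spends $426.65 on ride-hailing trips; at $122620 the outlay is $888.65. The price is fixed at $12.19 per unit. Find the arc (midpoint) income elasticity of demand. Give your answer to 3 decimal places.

With a constant price, Q₁ = 426.65/12.19 = 35.000 and Q₂ = 888.65/12.19 = 72.900 (equivalently, work directly with expenditure since P cancels).
Midpoint %ΔQ = (888.65 − 426.65)/657.65 = 0.70250; midpoint %ΔI = (122620 − 85200)/103910 = 0.36012.
η = 0.70250 / 0.36012 = 1.951.

1.951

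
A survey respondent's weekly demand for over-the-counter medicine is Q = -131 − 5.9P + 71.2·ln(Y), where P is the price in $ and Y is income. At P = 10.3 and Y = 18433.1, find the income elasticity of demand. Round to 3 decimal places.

At P = 10.3, Y = 18433.1: Q = 507.550.
Holding P constant, ∂Q/∂Y = 71.2/Y = 0.00386262.
η_Y = (∂Q/∂Y)·(Y/Q) = 0.00386262 × (18433.1/507.550) = 0.140.

0.140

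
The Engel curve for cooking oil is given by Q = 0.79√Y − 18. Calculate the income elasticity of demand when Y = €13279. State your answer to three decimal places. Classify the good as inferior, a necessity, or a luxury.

At Y = 13279: Q = 73.035.
dQ/dY = 0.79/(2√Y) = 0.00342779 at this income.
η = (dQ/dY)·(Y/Q) = 0.00342779 × (13279/73.035) = 0.623.
Since 0 < η < 1, the good is a necessity.

0.623 (necessity)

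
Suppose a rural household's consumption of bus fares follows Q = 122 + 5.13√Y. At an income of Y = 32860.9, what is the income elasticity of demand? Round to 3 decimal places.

0.442

At Y = 32860.9: Q = 1051.945.
dQ/dY = 5.13/(2√Y) = 0.0141497 at this income.
η = (dQ/dY)·(Y/Q) = 0.0141497 × (32860.9/1051.945) = 0.442.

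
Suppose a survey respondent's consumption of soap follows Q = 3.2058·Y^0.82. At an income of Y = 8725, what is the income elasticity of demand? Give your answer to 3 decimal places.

For Q = A·Y^β the income elasticity is constant and equal to β.
Here β = 0.82, so η = 0.820.

0.820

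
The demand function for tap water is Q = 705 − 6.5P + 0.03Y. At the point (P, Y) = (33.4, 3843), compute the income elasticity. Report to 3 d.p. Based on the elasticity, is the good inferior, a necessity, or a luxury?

0.191 (necessity)

At P = 33.4, Y = 3843: Q = 603.190.
Holding P constant, ∂Q/∂Y = 0.03.
η_Y = (∂Q/∂Y)·(Y/Q) = 0.03 × (3843/603.190) = 0.191.
Since 0 < η < 1, this is a necessity.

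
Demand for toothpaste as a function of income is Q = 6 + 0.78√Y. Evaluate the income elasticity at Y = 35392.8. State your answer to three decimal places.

At Y = 35392.8: Q = 152.741.
dQ/dY = 0.78/(2√Y) = 0.00207304 at this income.
η = (dQ/dY)·(Y/Q) = 0.00207304 × (35392.8/152.741) = 0.480.

0.480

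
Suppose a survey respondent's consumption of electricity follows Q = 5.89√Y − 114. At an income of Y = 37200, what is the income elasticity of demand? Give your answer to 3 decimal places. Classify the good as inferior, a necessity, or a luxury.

0.556 (necessity)

At Y = 37200: Q = 1022.022.
dQ/dY = 5.89/(2√Y) = 0.0152691 at this income.
η = (dQ/dY)·(Y/Q) = 0.0152691 × (37200/1022.022) = 0.556.
Since 0 < η < 1, the good is a necessity.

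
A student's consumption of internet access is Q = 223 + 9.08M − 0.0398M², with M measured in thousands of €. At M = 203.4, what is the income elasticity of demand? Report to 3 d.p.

-3.417

At M = 203.4: Q = 423.2839.
dQ/dM = 9.08 − 0.0796M = -7.11064.
η = (dQ/dM)·(M/Q) = -7.11064 × (203.4/423.2839) = -3.417.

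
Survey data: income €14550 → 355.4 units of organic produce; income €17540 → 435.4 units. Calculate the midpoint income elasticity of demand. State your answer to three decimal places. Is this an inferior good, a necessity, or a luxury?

1.086 (luxury)

ΔQ = 435.4 − 355.4 = 80; midpoint Q̄ = (355.4 + 435.4)/2 = 395.4.
ΔI = 17540 − 14550 = 2990; midpoint Ī = (14550 + 17540)/2 = 16045.
η = (ΔQ/Q̄) ÷ (ΔI/Ī) = (80/395.4) ÷ (2990/16045) = 1.086.
η > 1 ⇒ luxury.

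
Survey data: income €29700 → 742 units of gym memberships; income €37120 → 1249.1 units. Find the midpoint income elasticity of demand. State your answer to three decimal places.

2.294

ΔQ = 1249.1 − 742 = 507.1; midpoint Q̄ = (742 + 1249.1)/2 = 995.55.
ΔI = 37120 − 29700 = 7420; midpoint Ī = (29700 + 37120)/2 = 33410.
η = (ΔQ/Q̄) ÷ (ΔI/Ī) = (507.1/995.55) ÷ (7420/33410) = 2.294.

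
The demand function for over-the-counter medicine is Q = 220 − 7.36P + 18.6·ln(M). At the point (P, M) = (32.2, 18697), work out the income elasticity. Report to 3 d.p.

0.112

At P = 32.2, M = 18697: Q = 165.960.
Holding P constant, ∂Q/∂M = 18.6/M = 0.000994812.
η_M = (∂Q/∂M)·(M/Q) = 0.000994812 × (18697/165.960) = 0.112.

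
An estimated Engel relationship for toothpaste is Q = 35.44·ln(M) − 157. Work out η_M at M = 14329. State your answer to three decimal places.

At M = 14329: Q = 182.162.
dQ/dM = 35.44/M = 0.00247331 at this income.
η = (dQ/dM)·(M/Q) = 0.00247331 × (14329/182.162) = 0.195.

0.195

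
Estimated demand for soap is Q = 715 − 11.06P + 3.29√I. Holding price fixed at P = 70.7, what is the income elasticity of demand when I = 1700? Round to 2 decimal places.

At P = 70.7, I = 1700: Q = 68.708.
Holding P constant, ∂Q/∂I = 3.29/(2√I) = 0.0398971.
η_I = (∂Q/∂I)·(I/Q) = 0.0398971 × (1700/68.708) = 0.99.

0.99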